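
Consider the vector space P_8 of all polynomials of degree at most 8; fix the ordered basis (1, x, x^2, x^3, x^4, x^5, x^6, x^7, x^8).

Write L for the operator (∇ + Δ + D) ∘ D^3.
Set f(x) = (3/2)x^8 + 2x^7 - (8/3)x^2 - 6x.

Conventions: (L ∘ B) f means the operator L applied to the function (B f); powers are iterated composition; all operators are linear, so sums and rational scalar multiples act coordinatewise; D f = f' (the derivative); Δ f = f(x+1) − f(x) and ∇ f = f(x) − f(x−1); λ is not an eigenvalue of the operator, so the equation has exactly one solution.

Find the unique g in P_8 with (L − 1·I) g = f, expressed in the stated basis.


the result is g(x) = -(3/2)x^8 - 2x^7 - 7560x^4 - 5040x^3 - (30232/3)x^2 - 3354x - 545328

write g with unknown coordinates in the stated basis and equate coefficients in (L − 1·I) g = f
solving from the highest basis element down gives g = -(3/2)x^8 - 2x^7 - 7560x^4 - 5040x^3 - (30232/3)x^2 - 3354x - 545328
check: L g = -7560x^4 - 5040x^3 - 10080x^2 - 3360x - 545328
so L g − 1·g = (3/2)x^8 + 2x^7 - (8/3)x^2 - 6x = f ✓


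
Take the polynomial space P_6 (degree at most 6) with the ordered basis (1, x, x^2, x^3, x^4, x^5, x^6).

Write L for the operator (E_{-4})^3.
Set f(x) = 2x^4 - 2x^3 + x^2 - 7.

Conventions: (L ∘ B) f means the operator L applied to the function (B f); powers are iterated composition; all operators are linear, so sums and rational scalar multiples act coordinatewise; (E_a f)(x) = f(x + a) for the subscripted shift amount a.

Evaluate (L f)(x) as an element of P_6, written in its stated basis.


E_{-4} f = 2x^4 - 34x^3 + 217x^2 - 616x + 649
E_{-4} E_{-4} f = 2x^4 - 66x^3 + 817x^2 - 4496x + 9273
E_{-4} E_{-4} E_{-4} f = 2x^4 - 98x^3 + 1801x^2 - 14712x + 45065

the image equals g(x) = 2x^4 - 98x^3 + 1801x^2 - 14712x + 45065


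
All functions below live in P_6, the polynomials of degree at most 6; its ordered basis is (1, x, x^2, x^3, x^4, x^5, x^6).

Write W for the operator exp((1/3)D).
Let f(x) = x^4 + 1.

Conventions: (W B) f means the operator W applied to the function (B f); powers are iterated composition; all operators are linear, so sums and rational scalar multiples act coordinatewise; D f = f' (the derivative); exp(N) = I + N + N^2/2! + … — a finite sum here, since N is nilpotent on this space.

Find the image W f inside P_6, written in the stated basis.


order-1 term: (4/3)x^3
order-2 term: (2/3)x^2
order-3 term: (4/27)x
order-4 term: 1/81
the series for exp((1/3)D) f terminates at order 4
exp((1/3)D) f = x^4 + (4/3)x^3 + (2/3)x^2 + (4/27)x + 82/81

the result is g(x) = x^4 + (4/3)x^3 + (2/3)x^2 + (4/27)x + 82/81


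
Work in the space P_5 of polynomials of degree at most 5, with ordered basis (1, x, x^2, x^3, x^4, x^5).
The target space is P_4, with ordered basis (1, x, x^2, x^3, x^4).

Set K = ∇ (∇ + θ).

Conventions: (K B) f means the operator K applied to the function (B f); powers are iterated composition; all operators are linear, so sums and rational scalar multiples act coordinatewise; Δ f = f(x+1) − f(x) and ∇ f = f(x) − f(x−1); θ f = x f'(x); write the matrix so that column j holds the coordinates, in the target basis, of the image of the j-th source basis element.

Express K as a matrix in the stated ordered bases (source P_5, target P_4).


the matrix is [[0, 1, 0, -3, 10, -25]; [0, 0, 4, -3, -8, 45]; [0, 0, 0, 9, -12, -10]; [0, 0, 0, 0, 16, -30]; [0, 0, 0, 0, 0, 25]] (rows listed top to bottom)

image of 1: 0
image of x: 1
image of x^2: 4x
image of x^3: 9x^2 - 3x - 3
image of x^4: 16x^3 - 12x^2 - 8x + 10
image of x^5: 25x^4 - 30x^3 - 10x^2 + 45x - 25
each image's coordinates form column j of the matrix


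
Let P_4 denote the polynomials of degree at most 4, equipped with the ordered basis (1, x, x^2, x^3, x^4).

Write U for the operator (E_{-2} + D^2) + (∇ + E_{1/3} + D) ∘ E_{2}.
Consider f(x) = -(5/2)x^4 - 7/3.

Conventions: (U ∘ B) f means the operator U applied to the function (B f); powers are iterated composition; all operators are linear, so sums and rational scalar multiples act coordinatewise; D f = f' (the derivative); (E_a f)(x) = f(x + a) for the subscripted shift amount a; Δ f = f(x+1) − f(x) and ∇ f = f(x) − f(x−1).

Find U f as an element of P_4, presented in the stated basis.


E_{-2} f = -(5/2)x^4 + 20x^3 - 60x^2 + 80x - 127/3
D f = -10x^3
D D f = -30x^2
(E_{-2} + D^2) f = -(5/2)x^4 + 20x^3 - 90x^2 + 80x - 127/3
E_{2} f = -(5/2)x^4 - 20x^3 - 60x^2 - 80x - 127/3
∇ E_{2} f = -10x^3 - 45x^2 - 70x - 75/2
E_{1/3} E_{2} f = -(5/2)x^4 - (70/3)x^3 - (245/3)x^2 - (3430/27)x - 12383/162
D E_{2} f = -10x^3 - 60x^2 - 120x - 80
(∇ + E_{1/3} + D) E_{2} f = -(5/2)x^4 - (130/3)x^3 - (560/3)x^2 - (8560/27)x - 15709/81
((E_{-2} + D^2) + (∇ + E_{1/3} + D) ∘ E_{2}) f = -5x^4 - (70/3)x^3 - (830/3)x^2 - (6400/27)x - 19138/81

the image equals g(x) = -5x^4 - (70/3)x^3 - (830/3)x^2 - (6400/27)x - 19138/81


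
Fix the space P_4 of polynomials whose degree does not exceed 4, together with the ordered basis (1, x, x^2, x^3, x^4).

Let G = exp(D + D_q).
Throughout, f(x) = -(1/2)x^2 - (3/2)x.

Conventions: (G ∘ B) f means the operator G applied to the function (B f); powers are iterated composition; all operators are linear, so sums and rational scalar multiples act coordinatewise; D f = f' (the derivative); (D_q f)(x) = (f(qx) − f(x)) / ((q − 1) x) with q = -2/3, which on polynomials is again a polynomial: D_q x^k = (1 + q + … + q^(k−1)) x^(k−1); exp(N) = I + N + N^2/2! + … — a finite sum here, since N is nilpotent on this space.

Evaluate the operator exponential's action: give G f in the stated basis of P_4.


order-1 term: -(7/6)x - 3
order-2 term: -7/6
the series for exp(D + D_q) f terminates at order 2
exp(D + D_q) f = -(1/2)x^2 - (8/3)x - 25/6

g(x) = -(1/2)x^2 - (8/3)x - 25/6


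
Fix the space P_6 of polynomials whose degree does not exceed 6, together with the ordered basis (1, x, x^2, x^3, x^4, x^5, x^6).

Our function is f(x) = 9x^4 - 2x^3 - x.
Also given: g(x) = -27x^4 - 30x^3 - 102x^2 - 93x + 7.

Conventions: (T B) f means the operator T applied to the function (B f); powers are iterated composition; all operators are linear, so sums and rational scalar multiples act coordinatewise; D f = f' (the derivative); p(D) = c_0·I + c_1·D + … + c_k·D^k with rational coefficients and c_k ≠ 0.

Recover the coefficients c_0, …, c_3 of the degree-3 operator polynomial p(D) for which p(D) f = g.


D^0 f = 9x^4 - 2x^3 - x
D^1 f = 36x^3 - 6x^2 - 1
D^2 f = 108x^2 - 12x
D^3 f = 216x - 12
matching coefficients of g against c_0 f + c_1 Df + … from the top degree down determines the c_i
solution: c_0 = -3, c_1 = -1, c_2 = -1, c_3 = -1/2

c_0 = -3, c_1 = -1, c_2 = -1, c_3 = -1/2


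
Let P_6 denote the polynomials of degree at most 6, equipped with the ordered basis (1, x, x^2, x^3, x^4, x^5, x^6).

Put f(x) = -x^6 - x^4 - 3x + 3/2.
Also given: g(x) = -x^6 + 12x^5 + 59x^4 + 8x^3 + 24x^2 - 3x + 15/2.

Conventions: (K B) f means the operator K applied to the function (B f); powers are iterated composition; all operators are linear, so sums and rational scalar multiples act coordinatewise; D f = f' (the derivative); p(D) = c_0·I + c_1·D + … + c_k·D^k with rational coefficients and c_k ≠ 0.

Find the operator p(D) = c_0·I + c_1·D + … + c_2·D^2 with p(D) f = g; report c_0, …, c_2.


D^0 f = -x^6 - x^4 - 3x + 3/2
D^1 f = -6x^5 - 4x^3 - 3
D^2 f = -30x^4 - 12x^2
matching coefficients of g against c_0 f + c_1 Df + … from the top degree down determines the c_i
solution: c_0 = 1, c_1 = -2, c_2 = -2

p(D) = I − 2·D − 2·D^2, i.e. c_0 = 1, c_1 = -2, c_2 = -2


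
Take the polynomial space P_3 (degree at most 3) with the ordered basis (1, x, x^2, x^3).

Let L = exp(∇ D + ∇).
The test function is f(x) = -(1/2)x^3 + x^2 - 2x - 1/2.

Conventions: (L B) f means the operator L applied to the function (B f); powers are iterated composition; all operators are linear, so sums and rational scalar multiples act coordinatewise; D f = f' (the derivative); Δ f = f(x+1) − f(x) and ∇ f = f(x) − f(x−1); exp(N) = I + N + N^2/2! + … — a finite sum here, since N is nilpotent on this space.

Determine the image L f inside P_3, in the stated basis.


g(x) = -(1/2)x^3 - (1/2)x^2 - 3x - 3/2

order-1 term: -(3/2)x^2 + (1/2)x
order-2 term: -(3/2)x - 1/2
order-3 term: -1/2
the series for exp(∇ D + ∇) f terminates at order 3
exp(∇ D + ∇) f = -(1/2)x^3 - (1/2)x^2 - 3x - 3/2


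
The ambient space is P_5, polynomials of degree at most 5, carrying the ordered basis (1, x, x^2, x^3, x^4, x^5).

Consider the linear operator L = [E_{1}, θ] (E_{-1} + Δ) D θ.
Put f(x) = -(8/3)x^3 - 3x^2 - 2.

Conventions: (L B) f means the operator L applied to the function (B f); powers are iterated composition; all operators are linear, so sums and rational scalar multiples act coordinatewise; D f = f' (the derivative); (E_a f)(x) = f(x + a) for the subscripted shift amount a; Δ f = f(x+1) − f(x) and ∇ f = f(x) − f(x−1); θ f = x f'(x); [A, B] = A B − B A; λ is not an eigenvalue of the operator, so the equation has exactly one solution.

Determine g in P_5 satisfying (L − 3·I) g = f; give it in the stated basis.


g(x) = (8/9)x^3 + x^2 + (16/3)x + 22/3

write g with unknown coordinates in the stated basis and equate coefficients in (L − 3·I) g = f
solving from the highest basis element down gives g = (8/9)x^3 + x^2 + (16/3)x + 22/3
check: L g = 16x + 20
so L g − 3·g = -(8/3)x^3 - 3x^2 - 2 = f ✓


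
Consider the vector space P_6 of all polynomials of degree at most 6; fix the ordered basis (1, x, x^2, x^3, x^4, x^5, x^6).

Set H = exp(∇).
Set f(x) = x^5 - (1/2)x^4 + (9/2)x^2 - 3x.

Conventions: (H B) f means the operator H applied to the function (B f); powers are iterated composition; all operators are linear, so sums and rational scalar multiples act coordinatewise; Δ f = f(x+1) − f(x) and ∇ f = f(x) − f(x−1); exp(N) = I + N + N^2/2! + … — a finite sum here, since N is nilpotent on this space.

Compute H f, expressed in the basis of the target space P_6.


order-1 term: 5x^4 - 12x^3 + 13x^2 + 2x - 6
order-2 term: 10x^3 - 33x^2 + 41x - 14
order-3 term: 10x^2 - 32x + 28
order-4 term: 5x - 21/2
order-5 term: 1
the series for exp(∇) f terminates at order 5
exp(∇) f = x^5 + (9/2)x^4 - 2x^3 - (11/2)x^2 + 13x - 3/2

the result is g(x) = x^5 + (9/2)x^4 - 2x^3 - (11/2)x^2 + 13x - 3/2


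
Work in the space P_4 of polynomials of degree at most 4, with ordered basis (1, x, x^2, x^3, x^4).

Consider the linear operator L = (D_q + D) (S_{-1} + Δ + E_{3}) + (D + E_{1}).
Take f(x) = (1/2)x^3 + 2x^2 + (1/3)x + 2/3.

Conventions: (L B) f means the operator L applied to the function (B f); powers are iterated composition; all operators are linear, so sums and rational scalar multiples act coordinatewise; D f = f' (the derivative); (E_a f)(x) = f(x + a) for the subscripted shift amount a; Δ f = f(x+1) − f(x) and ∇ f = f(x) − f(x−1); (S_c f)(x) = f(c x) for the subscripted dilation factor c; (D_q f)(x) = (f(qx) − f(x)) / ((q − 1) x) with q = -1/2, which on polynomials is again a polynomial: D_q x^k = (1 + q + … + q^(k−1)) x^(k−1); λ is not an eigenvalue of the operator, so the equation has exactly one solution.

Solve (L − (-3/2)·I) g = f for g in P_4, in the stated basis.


g(x) = (1/5)x^3 + (8/25)x^2 - (1372/375)x - 2414/625

write g with unknown coordinates in the stated basis and equate coefficients in (L − (-3/2)·I) g = f
solving from the highest basis element down gives g = (1/5)x^3 + (8/25)x^2 - (1372/375)x - 2414/625
check: L g = (1/5)x^3 + (38/25)x^2 + (2183/375)x + 12113/1875
so L g − (-3/2)·g = (1/2)x^3 + 2x^2 + (1/3)x + 2/3 = f ✓


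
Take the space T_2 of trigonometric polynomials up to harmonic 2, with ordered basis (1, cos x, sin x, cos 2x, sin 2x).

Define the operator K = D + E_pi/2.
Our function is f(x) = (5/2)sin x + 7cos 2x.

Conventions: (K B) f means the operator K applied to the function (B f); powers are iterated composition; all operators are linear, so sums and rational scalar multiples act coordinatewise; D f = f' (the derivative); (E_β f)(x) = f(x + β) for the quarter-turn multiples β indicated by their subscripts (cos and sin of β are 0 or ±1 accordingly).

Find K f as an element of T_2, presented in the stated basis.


D f = (5/2)cos x - 14sin 2x
E_pi/2 f = (5/2)cos x - 7cos 2x
(D + E_pi/2) f = 5cos x - 7cos 2x - 14sin 2x

g(x) = 5cos x - 7cos 2x - 14sin 2x


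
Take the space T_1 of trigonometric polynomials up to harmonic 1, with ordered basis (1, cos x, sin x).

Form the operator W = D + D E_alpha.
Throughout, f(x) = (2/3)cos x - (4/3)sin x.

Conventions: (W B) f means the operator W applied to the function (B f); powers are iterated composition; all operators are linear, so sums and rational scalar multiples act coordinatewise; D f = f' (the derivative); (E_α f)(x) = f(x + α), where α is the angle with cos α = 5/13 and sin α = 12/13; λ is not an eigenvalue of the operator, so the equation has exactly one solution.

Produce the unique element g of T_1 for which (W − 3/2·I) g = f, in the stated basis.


write g with unknown coordinates in the stated basis and equate coefficients in (W − 3/2·I) g = f
solving from the highest basis element down gives g = (4/135)cos x + (8/15)sin x
check: W g = (32/45)cos x - (8/15)sin x
so W g − 3/2·g = (2/3)cos x - (4/3)sin x = f ✓

g(x) = (4/135)cos x + (8/15)sin x


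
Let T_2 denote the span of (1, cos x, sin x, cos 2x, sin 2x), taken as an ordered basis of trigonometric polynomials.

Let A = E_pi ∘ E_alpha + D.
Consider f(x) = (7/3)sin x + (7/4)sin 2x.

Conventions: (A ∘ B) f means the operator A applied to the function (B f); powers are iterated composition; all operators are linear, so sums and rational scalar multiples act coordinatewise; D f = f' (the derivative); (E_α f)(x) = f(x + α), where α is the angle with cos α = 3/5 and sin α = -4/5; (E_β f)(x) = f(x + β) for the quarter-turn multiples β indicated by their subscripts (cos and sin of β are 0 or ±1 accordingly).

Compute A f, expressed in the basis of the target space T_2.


g(x) = (21/5)cos x - (7/5)sin x + (91/50)cos 2x - (49/100)sin 2x

E_alpha f = -(28/15)cos x + (7/5)sin x - (42/25)cos 2x - (49/100)sin 2x
E_pi E_alpha f = (28/15)cos x - (7/5)sin x - (42/25)cos 2x - (49/100)sin 2x
D f = (7/3)cos x + (7/2)cos 2x
(E_pi ∘ E_alpha + D) f = (21/5)cos x - (7/5)sin x + (91/50)cos 2x - (49/100)sin 2x


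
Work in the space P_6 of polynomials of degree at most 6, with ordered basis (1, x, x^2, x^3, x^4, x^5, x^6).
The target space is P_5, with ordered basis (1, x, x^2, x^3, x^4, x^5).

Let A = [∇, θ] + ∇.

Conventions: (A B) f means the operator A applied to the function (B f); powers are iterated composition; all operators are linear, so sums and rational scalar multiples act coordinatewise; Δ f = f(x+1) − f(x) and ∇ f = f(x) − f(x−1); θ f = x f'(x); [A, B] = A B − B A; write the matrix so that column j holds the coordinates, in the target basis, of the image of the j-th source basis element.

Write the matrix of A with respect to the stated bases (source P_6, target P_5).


the matrix is [[0, 2, -3, 4, -5, 6, -7]; [0, 0, 4, -9, 16, -25, 36]; [0, 0, 0, 6, -18, 40, -75]; [0, 0, 0, 0, 8, -30, 80]; [0, 0, 0, 0, 0, 10, -45]; [0, 0, 0, 0, 0, 0, 12]] (rows listed top to bottom)

image of 1: 0
image of x: 2
image of x^2: 4x - 3
image of x^3: 6x^2 - 9x + 4
image of x^4: 8x^3 - 18x^2 + 16x - 5
image of x^5: 10x^4 - 30x^3 + 40x^2 - 25x + 6
image of x^6: 12x^5 - 45x^4 + 80x^3 - 75x^2 + 36x - 7
each image's coordinates form column j of the matrix


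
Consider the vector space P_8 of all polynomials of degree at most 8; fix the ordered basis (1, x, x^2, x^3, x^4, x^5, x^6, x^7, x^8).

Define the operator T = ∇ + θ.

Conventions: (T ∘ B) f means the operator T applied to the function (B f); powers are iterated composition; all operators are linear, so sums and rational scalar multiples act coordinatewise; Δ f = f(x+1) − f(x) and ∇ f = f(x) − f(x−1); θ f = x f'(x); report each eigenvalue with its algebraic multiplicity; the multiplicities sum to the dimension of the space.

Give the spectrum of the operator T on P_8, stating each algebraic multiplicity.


λ = 0 (multiplicity 1), λ = 1 (multiplicity 1), λ = 2 (multiplicity 1), λ = 3 (multiplicity 1), λ = 4 (multiplicity 1), λ = 5 (multiplicity 1), λ = 6 (multiplicity 1), λ = 7 (multiplicity 1), λ = 8 (multiplicity 1)

image of 1: 0
image of x: x + 1
image of x^2: 2x^2 + 2x - 1
image of x^3: 3x^3 + 3x^2 - 3x + 1
image of x^4: 4x^4 + 4x^3 - 6x^2 + 4x - 1
image of x^5: 5x^5 + 5x^4 - 10x^3 + 10x^2 - 5x + 1
image of x^6: 6x^6 + 6x^5 - 15x^4 + 20x^3 - 15x^2 + 6x - 1
image of x^7: 7x^7 + 7x^6 - 21x^5 + 35x^4 - 35x^3 + 21x^2 - 7x + 1
image of x^8: 8x^8 + 8x^7 - 28x^6 + 56x^5 - 70x^4 + 56x^3 - 28x^2 + 8x - 1
the matrix is upper triangular; its diagonal is (0, 1, 2, 3, 4, 5, 6, 7, 8)
for a triangular matrix the eigenvalues are the diagonal entries, with algebraic multiplicity their repetition count


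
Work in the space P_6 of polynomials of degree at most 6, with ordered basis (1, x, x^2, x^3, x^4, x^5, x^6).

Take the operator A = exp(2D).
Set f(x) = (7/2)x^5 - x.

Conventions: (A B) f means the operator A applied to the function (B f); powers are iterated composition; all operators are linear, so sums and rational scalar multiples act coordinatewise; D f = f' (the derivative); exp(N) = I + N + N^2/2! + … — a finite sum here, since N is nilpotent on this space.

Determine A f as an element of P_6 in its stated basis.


order-1 term: 35x^4 - 2
order-2 term: 140x^3
order-3 term: 280x^2
order-4 term: 280x
order-5 term: 112
the series for exp(2D) f terminates at order 5
exp(2D) f = (7/2)x^5 + 35x^4 + 140x^3 + 280x^2 + 279x + 110

the result is g(x) = (7/2)x^5 + 35x^4 + 140x^3 + 280x^2 + 279x + 110


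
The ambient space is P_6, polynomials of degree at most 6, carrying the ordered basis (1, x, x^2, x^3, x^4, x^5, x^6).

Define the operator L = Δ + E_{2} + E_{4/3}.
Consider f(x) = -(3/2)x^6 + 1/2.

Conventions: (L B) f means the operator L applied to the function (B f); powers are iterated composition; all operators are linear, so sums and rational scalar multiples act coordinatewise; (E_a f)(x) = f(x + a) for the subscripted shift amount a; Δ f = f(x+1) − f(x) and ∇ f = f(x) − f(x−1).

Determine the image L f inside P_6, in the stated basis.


the image equals g(x) = -3x^6 - 39x^5 - (305/2)x^4 - (3070/9)x^3 - (8165/18)x^2 - (9043/27)x - 50995/486

Δ f = -9x^5 - (45/2)x^4 - 30x^3 - (45/2)x^2 - 9x - 3/2
E_{2} f = -(3/2)x^6 - 18x^5 - 90x^4 - 240x^3 - 360x^2 - 288x - 191/2
E_{4/3} f = -(3/2)x^6 - 12x^5 - 40x^4 - (640/9)x^3 - (640/9)x^2 - (1024/27)x - 3853/486
(Δ + E_{2} + E_{4/3}) f = -3x^6 - 39x^5 - (305/2)x^4 - (3070/9)x^3 - (8165/18)x^2 - (9043/27)x - 50995/486


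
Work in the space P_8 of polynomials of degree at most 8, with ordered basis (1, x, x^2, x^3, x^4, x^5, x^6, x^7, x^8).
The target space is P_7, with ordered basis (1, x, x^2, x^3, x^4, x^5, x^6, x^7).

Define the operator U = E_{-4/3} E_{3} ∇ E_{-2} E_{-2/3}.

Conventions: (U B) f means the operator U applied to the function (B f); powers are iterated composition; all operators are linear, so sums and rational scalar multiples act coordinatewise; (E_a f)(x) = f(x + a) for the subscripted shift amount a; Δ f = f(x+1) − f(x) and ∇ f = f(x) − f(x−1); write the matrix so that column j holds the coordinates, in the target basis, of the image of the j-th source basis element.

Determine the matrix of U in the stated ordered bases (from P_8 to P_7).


the matrix is [[0, 1, -3, 7, -15, 31, -63, 127, -255]; [0, 0, 2, -9, 28, -75, 186, -441, 1016]; [0, 0, 0, 3, -18, 70, -225, 651, -1764]; [0, 0, 0, 0, 4, -30, 140, -525, 1736]; [0, 0, 0, 0, 0, 5, -45, 245, -1050]; [0, 0, 0, 0, 0, 0, 6, -63, 392]; [0, 0, 0, 0, 0, 0, 0, 7, -84]; [0, 0, 0, 0, 0, 0, 0, 0, 8]] (rows listed top to bottom)

image of 1: 0
image of x: 1
image of x^2: 2x - 3
image of x^3: 3x^2 - 9x + 7
image of x^4: 4x^3 - 18x^2 + 28x - 15
image of x^5: 5x^4 - 30x^3 + 70x^2 - 75x + 31
image of x^6: 6x^5 - 45x^4 + 140x^3 - 225x^2 + 186x - 63
image of x^7: 7x^6 - 63x^5 + 245x^4 - 525x^3 + 651x^2 - 441x + 127
image of x^8: 8x^7 - 84x^6 + 392x^5 - 1050x^4 + 1736x^3 - 1764x^2 + 1016x - 255
each image's coordinates form column j of the matrix


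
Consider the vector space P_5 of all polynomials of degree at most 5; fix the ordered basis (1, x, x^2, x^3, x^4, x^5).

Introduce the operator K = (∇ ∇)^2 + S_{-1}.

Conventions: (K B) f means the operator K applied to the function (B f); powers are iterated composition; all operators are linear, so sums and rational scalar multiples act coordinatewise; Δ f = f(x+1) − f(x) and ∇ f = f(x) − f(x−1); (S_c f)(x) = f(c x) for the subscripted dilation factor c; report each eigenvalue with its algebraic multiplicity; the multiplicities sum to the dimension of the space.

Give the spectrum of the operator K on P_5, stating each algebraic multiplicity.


λ = -1 (multiplicity 3), λ = 1 (multiplicity 3)

image of 1: 1
image of x: -x
image of x^2: x^2
image of x^3: -x^3
image of x^4: x^4 + 24
image of x^5: -x^5 + 120x - 240
the matrix is upper triangular; its diagonal is (1, -1, 1, -1, 1, -1)
for a triangular matrix the eigenvalues are the diagonal entries, with algebraic multiplicity their repetition count


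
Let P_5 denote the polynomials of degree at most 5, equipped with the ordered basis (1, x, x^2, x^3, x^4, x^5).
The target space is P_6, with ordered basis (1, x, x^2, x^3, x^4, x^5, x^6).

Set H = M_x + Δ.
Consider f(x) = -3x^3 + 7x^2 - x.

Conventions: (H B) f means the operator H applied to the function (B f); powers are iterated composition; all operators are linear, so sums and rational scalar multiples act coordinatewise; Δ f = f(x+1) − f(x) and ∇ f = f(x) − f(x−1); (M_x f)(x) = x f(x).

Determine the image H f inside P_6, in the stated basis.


M_x f = -3x^4 + 7x^3 - x^2
Δ f = -9x^2 + 5x + 3
(M_x + Δ) f = -3x^4 + 7x^3 - 10x^2 + 5x + 3

g(x) = -3x^4 + 7x^3 - 10x^2 + 5x + 3


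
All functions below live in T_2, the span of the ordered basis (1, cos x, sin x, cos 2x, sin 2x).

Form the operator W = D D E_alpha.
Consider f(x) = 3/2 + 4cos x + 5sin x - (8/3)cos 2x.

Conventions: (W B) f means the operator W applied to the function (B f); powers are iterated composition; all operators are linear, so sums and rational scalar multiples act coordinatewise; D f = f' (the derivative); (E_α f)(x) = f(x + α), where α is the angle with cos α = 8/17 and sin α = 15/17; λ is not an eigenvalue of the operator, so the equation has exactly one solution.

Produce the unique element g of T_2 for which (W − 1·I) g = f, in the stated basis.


g(x) = -3/2 - (1/2)cos x - (37/10)sin x - (568/2175)cos 2x + (512/725)sin 2x

write g with unknown coordinates in the stated basis and equate coefficients in (W − 1·I) g = f
solving from the highest basis element down gives g = -3/2 - (1/2)cos x - (37/10)sin x - (568/2175)cos 2x + (512/725)sin 2x
check: W g = (7/2)cos x + (13/10)sin x - (6368/2175)cos 2x + (512/725)sin 2x
so W g − 1·g = 3/2 + 4cos x + 5sin x - (8/3)cos 2x = f ✓


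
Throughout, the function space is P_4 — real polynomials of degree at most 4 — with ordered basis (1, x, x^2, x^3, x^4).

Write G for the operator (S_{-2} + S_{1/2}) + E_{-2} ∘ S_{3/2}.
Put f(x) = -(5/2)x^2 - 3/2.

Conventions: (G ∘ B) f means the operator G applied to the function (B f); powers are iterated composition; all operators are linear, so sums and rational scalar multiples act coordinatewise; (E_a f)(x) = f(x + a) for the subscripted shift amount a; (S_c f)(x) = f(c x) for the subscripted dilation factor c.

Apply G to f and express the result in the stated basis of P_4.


the result is g(x) = -(65/4)x^2 + (45/2)x - 27

S_{-2} f = -10x^2 - 3/2
S_{1/2} f = -(5/8)x^2 - 3/2
(S_{-2} + S_{1/2}) f = -(85/8)x^2 - 3
S_{3/2} f = -(45/8)x^2 - 3/2
E_{-2} S_{3/2} f = -(45/8)x^2 + (45/2)x - 24
((S_{-2} + S_{1/2}) + E_{-2} ∘ S_{3/2}) f = -(65/4)x^2 + (45/2)x - 27


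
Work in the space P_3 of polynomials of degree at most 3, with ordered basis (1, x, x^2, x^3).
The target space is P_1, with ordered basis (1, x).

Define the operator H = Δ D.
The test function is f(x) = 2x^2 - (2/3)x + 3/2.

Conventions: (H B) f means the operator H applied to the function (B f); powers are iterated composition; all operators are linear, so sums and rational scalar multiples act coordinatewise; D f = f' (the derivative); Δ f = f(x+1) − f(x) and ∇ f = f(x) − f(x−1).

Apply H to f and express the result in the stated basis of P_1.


D f = 4x - 2/3
Δ D f = 4

g(x) = 4


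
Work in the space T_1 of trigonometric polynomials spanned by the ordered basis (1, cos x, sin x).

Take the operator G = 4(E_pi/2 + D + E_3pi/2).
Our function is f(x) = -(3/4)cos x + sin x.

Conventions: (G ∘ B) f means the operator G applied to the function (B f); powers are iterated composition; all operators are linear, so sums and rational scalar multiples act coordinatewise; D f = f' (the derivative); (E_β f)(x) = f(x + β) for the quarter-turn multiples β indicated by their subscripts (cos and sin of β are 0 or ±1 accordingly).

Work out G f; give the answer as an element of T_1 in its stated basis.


the image equals g(x) = 4cos x + 3sin x

E_pi/2 f = cos x + (3/4)sin x
D f = cos x + (3/4)sin x
E_3pi/2 f = -cos x - (3/4)sin x
(E_pi/2 + D + E_3pi/2) f = cos x + (3/4)sin x
(4(E_pi/2 + D + E_3pi/2)) f = 4cos x + 3sin x


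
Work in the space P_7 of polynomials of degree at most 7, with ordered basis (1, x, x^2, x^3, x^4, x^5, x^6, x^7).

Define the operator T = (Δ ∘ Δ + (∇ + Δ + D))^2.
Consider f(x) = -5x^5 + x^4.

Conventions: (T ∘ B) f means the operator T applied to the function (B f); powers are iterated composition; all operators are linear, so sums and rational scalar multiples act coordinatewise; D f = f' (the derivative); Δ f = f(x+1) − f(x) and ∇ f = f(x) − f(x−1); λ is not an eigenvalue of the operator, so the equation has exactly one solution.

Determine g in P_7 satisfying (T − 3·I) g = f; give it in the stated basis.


write g with unknown coordinates in the stated basis and equate coefficients in (T − 3·I) g = f
solving from the highest basis element down gives g = (5/3)x^5 - (1/3)x^4 + 100x^3 + 188x^2 + 2384x + 24436/9
check: T g = 300x^3 + 564x^2 + 7152x + 24436/3
so T g − 3·g = -5x^5 + x^4 = f ✓

g(x) = (5/3)x^5 - (1/3)x^4 + 100x^3 + 188x^2 + 2384x + 24436/9


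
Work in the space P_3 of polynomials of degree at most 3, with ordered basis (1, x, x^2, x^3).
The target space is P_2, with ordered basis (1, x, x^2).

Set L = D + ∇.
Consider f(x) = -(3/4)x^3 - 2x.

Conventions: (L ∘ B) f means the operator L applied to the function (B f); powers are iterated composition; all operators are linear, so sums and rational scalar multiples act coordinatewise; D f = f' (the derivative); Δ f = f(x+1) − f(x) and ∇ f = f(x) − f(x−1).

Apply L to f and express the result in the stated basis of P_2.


D f = -(9/4)x^2 - 2
∇ f = -(9/4)x^2 + (9/4)x - 11/4
(D + ∇) f = -(9/2)x^2 + (9/4)x - 19/4

the image equals g(x) = -(9/2)x^2 + (9/4)x - 19/4


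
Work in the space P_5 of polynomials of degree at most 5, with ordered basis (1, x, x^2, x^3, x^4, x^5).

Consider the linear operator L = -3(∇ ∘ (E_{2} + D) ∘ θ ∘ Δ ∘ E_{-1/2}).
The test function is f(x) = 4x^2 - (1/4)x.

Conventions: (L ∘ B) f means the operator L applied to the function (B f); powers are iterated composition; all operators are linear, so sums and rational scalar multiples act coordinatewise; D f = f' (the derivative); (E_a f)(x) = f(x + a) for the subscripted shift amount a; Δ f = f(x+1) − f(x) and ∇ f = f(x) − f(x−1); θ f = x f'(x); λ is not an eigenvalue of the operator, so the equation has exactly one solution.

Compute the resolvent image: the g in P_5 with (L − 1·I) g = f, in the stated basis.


write g with unknown coordinates in the stated basis and equate coefficients in (L − 1·I) g = f
solving from the highest basis element down gives g = -4x^2 + (1/4)x + 24
check: L g = 24
so L g − 1·g = 4x^2 - (1/4)x = f ✓

g(x) = -4x^2 + (1/4)x + 24


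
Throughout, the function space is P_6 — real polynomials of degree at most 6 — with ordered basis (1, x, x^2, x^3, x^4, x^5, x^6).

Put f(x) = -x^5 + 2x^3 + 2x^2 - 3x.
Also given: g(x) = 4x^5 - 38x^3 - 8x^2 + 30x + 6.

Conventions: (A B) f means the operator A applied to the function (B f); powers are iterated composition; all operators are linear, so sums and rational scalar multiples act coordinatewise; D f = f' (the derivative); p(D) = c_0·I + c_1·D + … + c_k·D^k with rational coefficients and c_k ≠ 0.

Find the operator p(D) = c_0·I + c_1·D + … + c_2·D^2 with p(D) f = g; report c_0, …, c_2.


D^0 f = -x^5 + 2x^3 + 2x^2 - 3x
D^1 f = -5x^4 + 6x^2 + 4x - 3
D^2 f = -20x^3 + 12x + 4
matching coefficients of g against c_0 f + c_1 Df + … from the top degree down determines the c_i
solution: c_0 = -4, c_1 = 0, c_2 = 3/2

p(D) = -4·I + (3/2)·D^2, i.e. c_0 = -4, c_1 = 0, c_2 = 3/2


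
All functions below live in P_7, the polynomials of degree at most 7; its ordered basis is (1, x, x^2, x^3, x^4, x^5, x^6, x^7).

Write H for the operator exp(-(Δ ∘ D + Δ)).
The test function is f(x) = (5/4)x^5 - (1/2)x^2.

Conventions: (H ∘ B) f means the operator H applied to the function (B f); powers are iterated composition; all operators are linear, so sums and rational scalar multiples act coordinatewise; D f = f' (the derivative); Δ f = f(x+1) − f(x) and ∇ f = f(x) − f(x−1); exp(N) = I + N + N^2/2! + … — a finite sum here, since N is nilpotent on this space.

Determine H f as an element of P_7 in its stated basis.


the image equals g(x) = (5/4)x^5 - (25/4)x^4 - 25x^3 + (99/2)x^2 + (529/4)x - 31/4

order-1 term: -(25/4)x^4 - (75/2)x^3 - 50x^2 - (121/4)x - 6
order-2 term: (25/2)x^3 + (225/2)x^2 + (1075/4)x + 723/4
order-3 term: -(25/2)x^2 - (225/2)x - 875/4
order-4 term: (25/4)x + 75/2
order-5 term: -5/4
the series for exp(-(Δ ∘ D + Δ)) f terminates at order 5
exp(-(Δ ∘ D + Δ)) f = (5/4)x^5 - (25/4)x^4 - 25x^3 + (99/2)x^2 + (529/4)x - 31/4


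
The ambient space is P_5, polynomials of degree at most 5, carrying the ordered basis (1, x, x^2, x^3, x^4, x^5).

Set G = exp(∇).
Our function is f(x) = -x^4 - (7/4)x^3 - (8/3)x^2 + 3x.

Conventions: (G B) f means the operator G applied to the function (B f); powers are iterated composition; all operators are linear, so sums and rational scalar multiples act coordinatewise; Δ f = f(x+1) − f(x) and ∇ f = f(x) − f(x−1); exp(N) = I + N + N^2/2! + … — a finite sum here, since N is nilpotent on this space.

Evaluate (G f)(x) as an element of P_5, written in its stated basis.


order-1 term: -4x^3 + (3/4)x^2 - (49/12)x + 59/12
order-2 term: -6x^2 + (27/4)x - 53/12
order-3 term: -4x + 17/4
order-4 term: -1
the series for exp(∇) f terminates at order 4
exp(∇) f = -x^4 - (23/4)x^3 - (95/12)x^2 + (5/3)x + 15/4

g(x) = -x^4 - (23/4)x^3 - (95/12)x^2 + (5/3)x + 15/4


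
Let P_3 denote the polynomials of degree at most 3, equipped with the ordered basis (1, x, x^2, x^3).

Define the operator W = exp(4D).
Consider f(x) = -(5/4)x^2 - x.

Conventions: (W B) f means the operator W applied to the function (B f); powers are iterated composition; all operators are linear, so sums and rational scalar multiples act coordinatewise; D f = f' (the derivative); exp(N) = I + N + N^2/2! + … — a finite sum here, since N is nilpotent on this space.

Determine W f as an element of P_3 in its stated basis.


g(x) = -(5/4)x^2 - 11x - 24

order-1 term: -10x - 4
order-2 term: -20
the series for exp(4D) f terminates at order 2
exp(4D) f = -(5/4)x^2 - 11x - 24


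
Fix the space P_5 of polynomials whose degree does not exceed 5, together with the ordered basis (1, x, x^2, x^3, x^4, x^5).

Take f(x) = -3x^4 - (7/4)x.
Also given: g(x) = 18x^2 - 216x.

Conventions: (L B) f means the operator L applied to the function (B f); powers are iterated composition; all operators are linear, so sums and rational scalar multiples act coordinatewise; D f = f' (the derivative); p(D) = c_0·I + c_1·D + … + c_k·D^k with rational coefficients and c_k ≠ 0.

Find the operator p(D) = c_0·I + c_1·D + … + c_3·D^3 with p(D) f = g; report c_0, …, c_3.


D^0 f = -3x^4 - (7/4)x
D^1 f = -12x^3 - 7/4
D^2 f = -36x^2
D^3 f = -72x
matching coefficients of g against c_0 f + c_1 Df + … from the top degree down determines the c_i
solution: c_0 = 0, c_1 = 0, c_2 = -1/2, c_3 = 3

p(D) = -(1/2)·D^2 + 3·D^3, i.e. c_0 = 0, c_1 = 0, c_2 = -1/2, c_3 = 3


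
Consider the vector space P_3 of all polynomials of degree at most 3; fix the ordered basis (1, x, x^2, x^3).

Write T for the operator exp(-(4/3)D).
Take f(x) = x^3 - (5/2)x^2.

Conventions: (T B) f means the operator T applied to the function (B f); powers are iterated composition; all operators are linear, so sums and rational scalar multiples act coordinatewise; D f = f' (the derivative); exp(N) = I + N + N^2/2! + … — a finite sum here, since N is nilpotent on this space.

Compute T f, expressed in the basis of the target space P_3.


the result is g(x) = x^3 - (13/2)x^2 + 12x - 184/27

order-1 term: -4x^2 + (20/3)x
order-2 term: (16/3)x - 40/9
order-3 term: -64/27
the series for exp(-(4/3)D) f terminates at order 3
exp(-(4/3)D) f = x^3 - (13/2)x^2 + 12x - 184/27


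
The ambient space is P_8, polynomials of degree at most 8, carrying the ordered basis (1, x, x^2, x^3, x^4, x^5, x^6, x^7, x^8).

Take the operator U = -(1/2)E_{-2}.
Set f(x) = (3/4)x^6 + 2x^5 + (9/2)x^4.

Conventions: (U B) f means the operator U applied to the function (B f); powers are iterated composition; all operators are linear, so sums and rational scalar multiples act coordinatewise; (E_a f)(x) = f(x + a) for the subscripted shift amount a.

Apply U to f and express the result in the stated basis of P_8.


E_{-2} f = (3/4)x^6 - 7x^5 + (59/2)x^4 - 76x^3 + 128x^2 - 128x + 56
(-(1/2)E_{-2}) f = -(3/8)x^6 + (7/2)x^5 - (59/4)x^4 + 38x^3 - 64x^2 + 64x - 28

the image equals g(x) = -(3/8)x^6 + (7/2)x^5 - (59/4)x^4 + 38x^3 - 64x^2 + 64x - 28


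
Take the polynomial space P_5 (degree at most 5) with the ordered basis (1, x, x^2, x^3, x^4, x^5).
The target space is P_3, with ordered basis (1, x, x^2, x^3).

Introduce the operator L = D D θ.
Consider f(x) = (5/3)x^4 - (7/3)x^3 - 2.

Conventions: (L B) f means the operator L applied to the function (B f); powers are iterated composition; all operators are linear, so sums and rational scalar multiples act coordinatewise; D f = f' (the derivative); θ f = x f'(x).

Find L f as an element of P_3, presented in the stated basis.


the image equals g(x) = 80x^2 - 42x

θ f = (20/3)x^4 - 7x^3
D θ f = (80/3)x^3 - 21x^2
D D θ f = 80x^2 - 42x


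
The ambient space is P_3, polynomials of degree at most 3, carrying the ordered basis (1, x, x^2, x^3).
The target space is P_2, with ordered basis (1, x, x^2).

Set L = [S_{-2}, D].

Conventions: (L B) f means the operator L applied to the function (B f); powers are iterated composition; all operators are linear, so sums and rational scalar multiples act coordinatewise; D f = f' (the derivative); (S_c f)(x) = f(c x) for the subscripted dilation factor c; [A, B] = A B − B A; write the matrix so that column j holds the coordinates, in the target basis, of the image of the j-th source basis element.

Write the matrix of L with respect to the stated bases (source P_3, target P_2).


image of 1: 0
image of x: 3
image of x^2: -12x
image of x^3: 36x^2
each image's coordinates form column j of the matrix

the matrix is [[0, 3, 0, 0]; [0, 0, -12, 0]; [0, 0, 0, 36]] (rows listed top to bottom)


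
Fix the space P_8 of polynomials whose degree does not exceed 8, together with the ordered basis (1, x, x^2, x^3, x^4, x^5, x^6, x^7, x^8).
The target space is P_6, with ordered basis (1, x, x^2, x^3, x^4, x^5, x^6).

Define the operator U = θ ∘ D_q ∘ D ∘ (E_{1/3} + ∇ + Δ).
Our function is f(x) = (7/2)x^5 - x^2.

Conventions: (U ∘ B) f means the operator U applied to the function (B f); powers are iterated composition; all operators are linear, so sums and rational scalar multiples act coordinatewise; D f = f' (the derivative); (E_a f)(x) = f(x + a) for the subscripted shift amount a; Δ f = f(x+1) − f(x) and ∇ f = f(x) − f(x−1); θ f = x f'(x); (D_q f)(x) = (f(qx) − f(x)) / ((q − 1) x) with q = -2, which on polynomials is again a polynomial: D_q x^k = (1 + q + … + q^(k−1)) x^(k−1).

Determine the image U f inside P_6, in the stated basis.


E_{1/3} f = (7/2)x^5 + (35/6)x^4 + (35/9)x^3 + (8/27)x^2 - (73/162)x - 47/486
∇ f = (35/2)x^4 - 35x^3 + 35x^2 - (39/2)x + 9/2
Δ f = (35/2)x^4 + 35x^3 + 35x^2 + (31/2)x + 5/2
(E_{1/3} + ∇ + Δ) f = (7/2)x^5 + (245/6)x^4 + (35/9)x^3 + (1898/27)x^2 - (721/162)x + 3355/486
D (E_{1/3} + ∇ + Δ) f = (35/2)x^4 + (490/3)x^3 + (35/3)x^2 + (3796/27)x - 721/162
D_q D (E_{1/3} + ∇ + Δ) f = -(175/2)x^3 + 490x^2 - (35/3)x + 3796/27
θ D_q D (E_{1/3} + ∇ + Δ) f = -(525/2)x^3 + 980x^2 - (35/3)x

the result is g(x) = -(525/2)x^3 + 980x^2 - (35/3)x


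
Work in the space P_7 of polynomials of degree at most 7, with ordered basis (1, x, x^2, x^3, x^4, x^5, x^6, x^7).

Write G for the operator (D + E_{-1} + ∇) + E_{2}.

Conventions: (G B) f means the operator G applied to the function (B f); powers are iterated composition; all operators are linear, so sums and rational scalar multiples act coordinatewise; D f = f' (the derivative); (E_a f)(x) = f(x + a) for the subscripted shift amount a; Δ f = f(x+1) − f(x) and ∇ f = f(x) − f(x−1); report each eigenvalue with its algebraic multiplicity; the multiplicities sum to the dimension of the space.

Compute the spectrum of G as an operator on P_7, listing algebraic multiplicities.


image of 1: 2
image of x: 2x + 3
image of x^2: 2x^2 + 6x + 4
image of x^3: 2x^3 + 9x^2 + 12x + 8
image of x^4: 2x^4 + 12x^3 + 24x^2 + 32x + 16
image of x^5: 2x^5 + 15x^4 + 40x^3 + 80x^2 + 80x + 32
image of x^6: 2x^6 + 18x^5 + 60x^4 + 160x^3 + 240x^2 + 192x + 64
image of x^7: 2x^7 + 21x^6 + 84x^5 + 280x^4 + 560x^3 + 672x^2 + 448x + 128
the matrix is upper triangular; its diagonal is (2, 2, 2, 2, 2, 2, 2, 2)
for a triangular matrix the eigenvalues are the diagonal entries, with algebraic multiplicity their repetition count

λ = 2 (multiplicity 8)


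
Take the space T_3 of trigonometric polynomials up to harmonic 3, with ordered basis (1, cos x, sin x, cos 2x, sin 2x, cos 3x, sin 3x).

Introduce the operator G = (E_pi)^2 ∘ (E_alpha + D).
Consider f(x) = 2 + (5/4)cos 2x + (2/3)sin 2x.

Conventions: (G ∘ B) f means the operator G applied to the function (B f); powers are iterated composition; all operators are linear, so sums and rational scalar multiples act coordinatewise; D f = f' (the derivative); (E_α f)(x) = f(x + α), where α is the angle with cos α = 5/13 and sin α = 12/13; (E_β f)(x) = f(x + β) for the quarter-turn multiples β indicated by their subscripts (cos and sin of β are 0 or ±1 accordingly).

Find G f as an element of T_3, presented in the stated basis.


E_alpha f = 2 - (275/676)cos 2x - (688/507)sin 2x
D f = (4/3)cos 2x - (5/2)sin 2x
(E_alpha + D) f = 2 + (1879/2028)cos 2x - (3911/1014)sin 2x
E_pi (E_alpha + D) f = 2 + (1879/2028)cos 2x - (3911/1014)sin 2x
E_pi E_pi (E_alpha + D) f = 2 + (1879/2028)cos 2x - (3911/1014)sin 2x

the result is g(x) = 2 + (1879/2028)cos 2x - (3911/1014)sin 2x


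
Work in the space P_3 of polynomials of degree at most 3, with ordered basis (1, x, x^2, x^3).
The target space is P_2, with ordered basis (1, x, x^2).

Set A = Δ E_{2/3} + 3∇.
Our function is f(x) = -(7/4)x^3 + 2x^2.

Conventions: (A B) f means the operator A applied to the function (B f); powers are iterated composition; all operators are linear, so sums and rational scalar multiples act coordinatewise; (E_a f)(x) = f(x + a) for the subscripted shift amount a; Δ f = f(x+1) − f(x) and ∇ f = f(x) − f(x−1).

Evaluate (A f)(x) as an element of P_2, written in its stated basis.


E_{2/3} f = -(7/4)x^3 - (3/2)x^2 + (1/3)x + 10/27
Δ E_{2/3} f = -(21/4)x^2 - (33/4)x - 35/12
∇ f = -(21/4)x^2 + (37/4)x - 15/4
(3∇) f = -(63/4)x^2 + (111/4)x - 45/4
(Δ E_{2/3} + 3∇) f = -21x^2 + (39/2)x - 85/6

the result is g(x) = -21x^2 + (39/2)x - 85/6
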